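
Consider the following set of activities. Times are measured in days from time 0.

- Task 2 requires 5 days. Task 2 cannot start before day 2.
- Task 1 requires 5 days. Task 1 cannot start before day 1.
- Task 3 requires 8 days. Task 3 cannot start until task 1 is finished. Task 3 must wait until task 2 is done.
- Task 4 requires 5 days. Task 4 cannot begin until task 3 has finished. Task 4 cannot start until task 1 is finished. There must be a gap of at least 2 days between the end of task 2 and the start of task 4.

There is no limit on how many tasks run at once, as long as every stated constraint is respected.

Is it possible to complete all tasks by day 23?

Yes

After its own release at day 2, task 2 can start at day 2 and finishes at day 7.
Task 1 cannot begin until its own release at day 1. It runs from day 1 to 1 + 5 = day 6.
Task 3 has to wait for task 1 (finishes day 6); task 2 (finishes day 7). The latest of these is day 7, so task 3 runs day 7 to 7 + 8 = day 15.
Task 4 has to wait for task 3 (finishes day 15); task 1 (finishes day 6); task 2 (finishes day 7, plus 2-day gap → day 9). The latest of these is day 15, so task 4 runs day 15 to 15 + 5 = day 20.
Every task is finished by day 20, which is no later than the deadline of 23, so the schedule is feasible.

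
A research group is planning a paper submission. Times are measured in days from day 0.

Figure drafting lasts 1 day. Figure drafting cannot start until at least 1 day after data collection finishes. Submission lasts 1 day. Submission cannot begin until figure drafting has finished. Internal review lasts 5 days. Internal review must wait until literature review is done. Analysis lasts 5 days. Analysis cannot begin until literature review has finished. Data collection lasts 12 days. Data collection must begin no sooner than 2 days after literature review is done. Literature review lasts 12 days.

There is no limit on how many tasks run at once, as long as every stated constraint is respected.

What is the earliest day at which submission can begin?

Literature review can start immediately at day 0; it finishes at day 12.
After literature review (finishes day 12, plus 2-day gap → day 14), data collection can start at day 14 and finishes at day 26.
Figure drafting waits on data collection (finishes day 26, plus 1-day gap → day 27), so it starts at day 27 and finishes at 27 + 1 = day 28.
Submission waits on figure drafting (finishes day 28), so the earliest it can start is day 28.

28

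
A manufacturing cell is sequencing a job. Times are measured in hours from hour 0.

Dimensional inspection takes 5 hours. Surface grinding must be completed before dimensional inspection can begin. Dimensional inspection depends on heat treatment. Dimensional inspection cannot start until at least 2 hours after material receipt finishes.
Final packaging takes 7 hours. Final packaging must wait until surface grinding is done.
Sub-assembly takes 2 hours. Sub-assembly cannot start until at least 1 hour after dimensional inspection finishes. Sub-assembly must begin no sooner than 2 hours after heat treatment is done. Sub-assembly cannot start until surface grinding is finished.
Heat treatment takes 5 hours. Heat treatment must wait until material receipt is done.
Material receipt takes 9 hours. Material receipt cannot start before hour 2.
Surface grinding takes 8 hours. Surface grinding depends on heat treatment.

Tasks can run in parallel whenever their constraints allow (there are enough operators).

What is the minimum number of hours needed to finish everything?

Material receipt waits on its own release at hour 2, so it starts at hour 2 and finishes at 2 + 9 = hour 11.
Heat treatment cannot begin until material receipt (finishes hour 11). It runs from hour 11 to 11 + 5 = hour 16.
After heat treatment (finishes hour 16), surface grinding can start at hour 16 and finishes at hour 24.
After surface grinding (finishes hour 24), final packaging can start at hour 24 and finishes at hour 31.
Dimensional inspection cannot start until surface grinding (finishes hour 24); heat treatment (finishes hour 16); material receipt (finishes hour 11, plus 2-hour gap → hour 13). The controlling bound is hour 24, so dimensional inspection finishes at 24 + 5 = hour 29.
For sub-assembly: dimensional inspection (finishes hour 29, plus 1-hour gap → hour 30); heat treatment (finishes hour 16, plus 2-hour gap → hour 18); surface grinding (finishes hour 24). Taking the maximum gives a start of hour 30, and it finishes at 30 + 2 = hour 32.
All tasks are finished once the last one completes. Finish times: Material receipt at 11, Heat treatment at 16, Surface grinding at 24, Dimensional inspection at 29, Sub-assembly at 32, Final packaging at 31. The latest is hour 32.

32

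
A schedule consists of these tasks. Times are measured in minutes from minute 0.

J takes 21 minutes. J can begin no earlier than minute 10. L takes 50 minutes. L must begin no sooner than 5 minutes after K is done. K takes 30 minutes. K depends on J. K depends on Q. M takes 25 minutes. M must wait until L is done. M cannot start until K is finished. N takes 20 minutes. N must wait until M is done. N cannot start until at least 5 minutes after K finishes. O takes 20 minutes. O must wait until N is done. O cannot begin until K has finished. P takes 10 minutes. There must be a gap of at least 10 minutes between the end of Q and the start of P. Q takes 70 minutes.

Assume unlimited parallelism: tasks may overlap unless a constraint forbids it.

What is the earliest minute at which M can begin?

155

Q has no prerequisites, so it starts at minute 0 and finishes at minute 70.
J cannot begin until its own release at minute 10. It runs from minute 10 to 10 + 21 = minute 31.
K cannot start until J (finishes minute 31); Q (finishes minute 70). The controlling bound is minute 70, so K finishes at 70 + 30 = minute 100.
After K (finishes minute 100, plus 5-minute gap → minute 105), L can start at minute 105 and finishes at minute 155.
M waits on L (finishes minute 155); K (finishes minute 100). The latest of these is minute 155, which is the earliest M can start.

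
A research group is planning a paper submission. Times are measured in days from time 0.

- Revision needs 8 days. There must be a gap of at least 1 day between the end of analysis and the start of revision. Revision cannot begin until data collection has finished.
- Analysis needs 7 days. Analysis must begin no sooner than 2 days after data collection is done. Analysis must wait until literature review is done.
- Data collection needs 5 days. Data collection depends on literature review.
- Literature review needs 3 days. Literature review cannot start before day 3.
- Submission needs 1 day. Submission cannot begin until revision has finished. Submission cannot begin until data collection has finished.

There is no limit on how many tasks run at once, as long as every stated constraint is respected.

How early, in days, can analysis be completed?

20

Literature review cannot begin until its own release at day 3. It runs from day 3 to 3 + 3 = day 6.
Data collection cannot begin until literature review (finishes day 6). It runs from day 6 to 6 + 5 = day 11.
Analysis has to wait for data collection (finishes day 11, plus 2-day gap → day 13); literature review (finishes day 6). The latest of these is day 13, so analysis runs day 13 to 13 + 7 = day 20.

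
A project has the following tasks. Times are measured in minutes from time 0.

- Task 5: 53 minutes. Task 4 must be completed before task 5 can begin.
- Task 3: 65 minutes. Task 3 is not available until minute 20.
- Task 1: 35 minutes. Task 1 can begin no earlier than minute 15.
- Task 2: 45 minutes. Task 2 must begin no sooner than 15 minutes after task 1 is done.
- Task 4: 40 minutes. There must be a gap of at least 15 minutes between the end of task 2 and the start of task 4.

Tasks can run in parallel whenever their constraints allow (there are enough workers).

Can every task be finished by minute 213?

No

After its own release at minute 20, task 3 can start at minute 20 and finishes at minute 85.
After its own release at minute 15, task 1 can start at minute 15 and finishes at minute 50.
Task 2 waits on task 1 (finishes minute 50, plus 15-minute gap → minute 65), so it starts at minute 65 and finishes at 65 + 45 = minute 110.
Task 4 cannot begin until task 2 (finishes minute 110, plus 15-minute gap → minute 125). It runs from minute 125 to 125 + 40 = minute 165.
After task 4 (finishes minute 165), task 5 can start at minute 165 and finishes at minute 218.
The earliest everything can be done is minute 218, which is after the deadline of 213, so it is not possible.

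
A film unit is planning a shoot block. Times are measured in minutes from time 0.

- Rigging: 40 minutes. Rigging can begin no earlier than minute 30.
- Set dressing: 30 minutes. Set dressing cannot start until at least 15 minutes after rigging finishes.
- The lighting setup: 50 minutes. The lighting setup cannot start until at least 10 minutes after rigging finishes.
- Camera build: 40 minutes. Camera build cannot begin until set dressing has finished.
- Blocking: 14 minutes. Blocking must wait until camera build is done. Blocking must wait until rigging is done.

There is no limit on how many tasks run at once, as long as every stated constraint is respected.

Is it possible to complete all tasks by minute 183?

Yes

After its own release at minute 30, rigging can start at minute 30 and finishes at minute 70.
After rigging (finishes minute 70, plus 10-minute gap → minute 80), the lighting setup can start at minute 80 and finishes at minute 130.
After rigging (finishes minute 70, plus 15-minute gap → minute 85), set dressing can start at minute 85 and finishes at minute 115.
After set dressing (finishes minute 115), camera build can start at minute 115 and finishes at minute 155.
Blocking cannot start until camera build (finishes minute 155); rigging (finishes minute 70). The controlling bound is minute 155, so blocking finishes at 155 + 14 = minute 169.
Every task is finished by minute 169, which is no later than the deadline of 183, so the schedule is feasible.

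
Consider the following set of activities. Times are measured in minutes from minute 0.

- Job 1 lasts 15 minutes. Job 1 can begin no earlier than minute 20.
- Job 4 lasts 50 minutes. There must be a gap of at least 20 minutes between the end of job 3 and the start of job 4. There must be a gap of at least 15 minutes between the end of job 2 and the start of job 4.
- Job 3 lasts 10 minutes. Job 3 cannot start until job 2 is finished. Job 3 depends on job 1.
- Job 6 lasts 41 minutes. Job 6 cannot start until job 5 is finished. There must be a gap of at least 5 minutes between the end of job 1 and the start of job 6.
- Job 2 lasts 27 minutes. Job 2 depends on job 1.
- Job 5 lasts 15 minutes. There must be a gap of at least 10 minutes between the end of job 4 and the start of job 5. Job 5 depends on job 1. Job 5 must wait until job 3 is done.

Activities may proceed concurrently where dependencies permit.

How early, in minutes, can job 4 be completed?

142

Job 1 cannot begin until its own release at minute 20. It runs from minute 20 to 20 + 15 = minute 35.
Job 2 waits on job 1 (finishes minute 35), so it starts at minute 35 and finishes at 35 + 27 = minute 62.
For job 3: job 2 (finishes minute 62); job 1 (finishes minute 35). Taking the maximum gives a start of minute 62, and it finishes at 62 + 10 = minute 72.
Job 4 cannot start until job 3 (finishes minute 72, plus 20-minute gap → minute 92); job 2 (finishes minute 62, plus 15-minute gap → minute 77). The controlling bound is minute 92, so job 4 finishes at 92 + 50 = minute 142.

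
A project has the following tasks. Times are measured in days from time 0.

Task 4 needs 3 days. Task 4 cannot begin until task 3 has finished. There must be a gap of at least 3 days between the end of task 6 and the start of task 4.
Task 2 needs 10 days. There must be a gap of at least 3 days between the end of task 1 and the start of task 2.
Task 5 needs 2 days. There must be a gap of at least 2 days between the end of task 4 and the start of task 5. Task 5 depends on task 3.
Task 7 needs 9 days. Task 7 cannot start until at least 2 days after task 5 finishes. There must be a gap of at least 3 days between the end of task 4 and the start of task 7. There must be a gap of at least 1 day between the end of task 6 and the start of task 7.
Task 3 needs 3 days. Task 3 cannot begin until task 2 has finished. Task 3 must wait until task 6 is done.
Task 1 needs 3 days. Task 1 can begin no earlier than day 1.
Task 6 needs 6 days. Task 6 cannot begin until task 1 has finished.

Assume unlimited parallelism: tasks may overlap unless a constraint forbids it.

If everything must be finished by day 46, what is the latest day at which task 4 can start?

28

Nothing follows task 7; the deadline of day 46 is its only limit. It must start by 46 − 9 = day 37.
Since task 7 (must start by day 37, minus 2-day gap → day 35) depends on it, task 5 must finish by day 35. Backing off its 2-day duration gives a latest start of day 33.
Task 4 must finish in time for task 5 (must start by day 33, minus 2-day gap → day 31); task 7 (must start by day 37, minus 3-day gap → day 34). The tightest is day 31, so task 4 must start by 31 − 3 = day 28.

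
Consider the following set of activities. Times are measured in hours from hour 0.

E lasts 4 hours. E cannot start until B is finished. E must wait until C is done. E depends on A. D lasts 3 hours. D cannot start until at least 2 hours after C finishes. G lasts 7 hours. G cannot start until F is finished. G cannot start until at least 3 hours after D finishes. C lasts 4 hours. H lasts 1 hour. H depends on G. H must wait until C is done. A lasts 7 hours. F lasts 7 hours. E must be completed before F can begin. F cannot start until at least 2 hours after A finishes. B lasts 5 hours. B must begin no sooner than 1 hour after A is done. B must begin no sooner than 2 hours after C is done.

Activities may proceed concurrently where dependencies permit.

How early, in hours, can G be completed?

31

C can start immediately at hour 0; it finishes at hour 4.
D waits on C (finishes hour 4, plus 2-hour gap → hour 6), so it starts at hour 6 and finishes at 6 + 3 = hour 9.
A has no prerequisites, so it starts at hour 0 and finishes at hour 7.
B cannot start until A (finishes hour 7, plus 1-hour gap → hour 8); C (finishes hour 4, plus 2-hour gap → hour 6). The controlling bound is hour 8, so B finishes at 8 + 5 = hour 13.
E needs all of B (finishes hour 13); C (finishes hour 4); A (finishes hour 7). That puts its earliest start at hour 13; it finishes at 13 + 4 = hour 17.
F cannot start until E (finishes hour 17); A (finishes hour 7, plus 2-hour gap → hour 9). The controlling bound is hour 17, so F finishes at 17 + 7 = hour 24.
G needs all of F (finishes hour 24); D (finishes hour 9, plus 3-hour gap → hour 12). That puts its earliest start at hour 24; it finishes at 24 + 7 = hour 31.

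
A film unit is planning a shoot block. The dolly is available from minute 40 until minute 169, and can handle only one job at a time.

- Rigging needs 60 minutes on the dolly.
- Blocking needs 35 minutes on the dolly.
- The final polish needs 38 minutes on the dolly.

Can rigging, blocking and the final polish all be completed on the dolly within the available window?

No

The dolly window is 169 − 40 = 129 minutes.
Running back to back, the jobs need 60 + 35 + 38 = 133 minutes on the dolly.
Since 133 > 129, they cannot all fit.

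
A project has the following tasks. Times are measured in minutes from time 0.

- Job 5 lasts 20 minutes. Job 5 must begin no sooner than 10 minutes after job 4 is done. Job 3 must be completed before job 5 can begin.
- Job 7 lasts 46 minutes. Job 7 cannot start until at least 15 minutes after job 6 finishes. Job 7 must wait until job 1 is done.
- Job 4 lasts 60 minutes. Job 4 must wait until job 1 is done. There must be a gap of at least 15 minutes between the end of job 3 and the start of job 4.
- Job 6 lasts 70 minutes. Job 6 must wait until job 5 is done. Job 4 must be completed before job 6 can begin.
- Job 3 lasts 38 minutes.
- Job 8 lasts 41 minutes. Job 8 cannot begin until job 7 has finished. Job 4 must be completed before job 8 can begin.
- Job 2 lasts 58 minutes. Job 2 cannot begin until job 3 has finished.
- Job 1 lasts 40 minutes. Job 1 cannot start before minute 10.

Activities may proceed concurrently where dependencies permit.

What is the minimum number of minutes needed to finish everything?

315

Job 3 can start immediately at minute 0; it finishes at minute 38.
Job 2 waits on job 3 (finishes minute 38), so it starts at minute 38 and finishes at 38 + 58 = minute 96.
After its own release at minute 10, job 1 can start at minute 10 and finishes at minute 50.
Job 4 needs all of job 1 (finishes minute 50); job 3 (finishes minute 38, plus 15-minute gap → minute 53). That puts its earliest start at minute 53; it finishes at 53 + 60 = minute 113.
Job 5 cannot start until job 4 (finishes minute 113, plus 10-minute gap → minute 123); job 3 (finishes minute 38). The controlling bound is minute 123, so job 5 finishes at 123 + 20 = minute 143.
Job 6 needs all of job 5 (finishes minute 143); job 4 (finishes minute 113). That puts its earliest start at minute 143; it finishes at 143 + 70 = minute 213.
Job 7 cannot start until job 6 (finishes minute 213, plus 15-minute gap → minute 228); job 1 (finishes minute 50). The controlling bound is minute 228, so job 7 finishes at 228 + 46 = minute 274.
Job 8 has to wait for job 7 (finishes minute 274); job 4 (finishes minute 113). The latest of these is minute 274, so job 8 runs minute 274 to 274 + 41 = minute 315.
All tasks are finished once the last one completes. Finish times: Job 1 at 50, Job 2 at 96, Job 3 at 38, Job 4 at 113, Job 5 at 143, Job 6 at 213, Job 7 at 274, Job 8 at 315. The latest is minute 315.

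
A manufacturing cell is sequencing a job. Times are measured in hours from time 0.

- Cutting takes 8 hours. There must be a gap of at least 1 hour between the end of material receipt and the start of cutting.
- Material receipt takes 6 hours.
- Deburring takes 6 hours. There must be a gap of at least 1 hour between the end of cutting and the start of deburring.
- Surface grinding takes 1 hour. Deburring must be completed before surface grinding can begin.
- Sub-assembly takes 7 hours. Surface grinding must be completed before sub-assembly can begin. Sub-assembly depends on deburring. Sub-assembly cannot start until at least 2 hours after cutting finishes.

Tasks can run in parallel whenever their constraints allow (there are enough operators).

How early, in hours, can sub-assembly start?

23

Material receipt has no prerequisites, so it starts at hour 0 and finishes at hour 6.
Cutting cannot begin until material receipt (finishes hour 6, plus 1-hour gap → hour 7). It runs from hour 7 to 7 + 8 = hour 15.
Deburring waits on cutting (finishes hour 15, plus 1-hour gap → hour 16), so it starts at hour 16 and finishes at 16 + 6 = hour 22.
Surface grinding cannot begin until deburring (finishes hour 22). It runs from hour 22 to 22 + 1 = hour 23.
Sub-assembly waits on surface grinding (finishes hour 23); deburring (finishes hour 22); cutting (finishes hour 15, plus 2-hour gap → hour 17). The latest of these is hour 23, which is the earliest sub-assembly can start.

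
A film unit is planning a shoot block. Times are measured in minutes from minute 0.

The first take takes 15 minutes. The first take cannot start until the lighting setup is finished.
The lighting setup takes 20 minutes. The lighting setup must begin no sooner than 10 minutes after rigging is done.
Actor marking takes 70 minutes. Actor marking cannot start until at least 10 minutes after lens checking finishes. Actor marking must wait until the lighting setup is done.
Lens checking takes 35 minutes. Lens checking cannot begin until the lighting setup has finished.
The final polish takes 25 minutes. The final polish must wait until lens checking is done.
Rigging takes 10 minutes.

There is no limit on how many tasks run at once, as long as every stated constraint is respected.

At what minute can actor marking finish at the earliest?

Rigging has no prerequisites, so it starts at minute 0 and finishes at minute 10.
The lighting setup cannot begin until rigging (finishes minute 10, plus 10-minute gap → minute 20). It runs from minute 20 to 20 + 20 = minute 40.
Lens checking waits on the lighting setup (finishes minute 40), so it starts at minute 40 and finishes at 40 + 35 = minute 75.
Actor marking has to wait for lens checking (finishes minute 75, plus 10-minute gap → minute 85); the lighting setup (finishes minute 40). The latest of these is minute 85, so actor marking runs minute 85 to 85 + 70 = minute 155.

155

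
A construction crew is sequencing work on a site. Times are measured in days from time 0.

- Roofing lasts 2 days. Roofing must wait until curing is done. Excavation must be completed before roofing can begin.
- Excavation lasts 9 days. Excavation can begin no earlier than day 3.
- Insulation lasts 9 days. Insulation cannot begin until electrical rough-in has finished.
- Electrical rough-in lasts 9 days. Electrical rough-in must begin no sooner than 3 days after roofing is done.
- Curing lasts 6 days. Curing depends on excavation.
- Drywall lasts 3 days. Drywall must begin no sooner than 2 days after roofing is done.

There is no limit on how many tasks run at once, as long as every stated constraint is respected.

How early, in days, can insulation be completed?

Excavation cannot begin until its own release at day 3. It runs from day 3 to 3 + 9 = day 12.
After excavation (finishes day 12), curing can start at day 12 and finishes at day 18.
Roofing needs all of curing (finishes day 18); excavation (finishes day 12). That puts its earliest start at day 18; it finishes at 18 + 2 = day 20.
Electrical rough-in waits on roofing (finishes day 20, plus 3-day gap → day 23), so it starts at day 23 and finishes at 23 + 9 = day 32.
Insulation cannot begin until electrical rough-in (finishes day 32). It runs from day 32 to 32 + 9 = day 41.

41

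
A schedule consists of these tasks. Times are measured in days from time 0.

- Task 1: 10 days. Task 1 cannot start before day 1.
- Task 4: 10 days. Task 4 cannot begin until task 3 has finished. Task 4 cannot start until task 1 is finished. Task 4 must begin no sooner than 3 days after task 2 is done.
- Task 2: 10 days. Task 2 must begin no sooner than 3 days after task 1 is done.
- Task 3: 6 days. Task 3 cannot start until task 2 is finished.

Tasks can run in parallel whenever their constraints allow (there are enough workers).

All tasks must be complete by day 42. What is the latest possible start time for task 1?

Task 4 must finish by day 42; it takes 10 days, so it must start by 42 − 10 = day 32.
Since task 4 (must start by day 32) depends on it, task 3 must finish by day 32. Backing off its 6-day duration gives a latest start of day 26.
Task 2 must finish in time for task 3 (must start by day 26); task 4 (must start by day 32, minus 3-day gap → day 29). The tightest is day 26, so task 2 must start by 26 − 10 = day 16.
Task 1 has several dependents: task 2 (must start by day 16, minus 3-day gap → day 13); task 4 (must start by day 32). The earliest of those limits is day 13, so task 1 must start by 13 − 10 = day 3.

3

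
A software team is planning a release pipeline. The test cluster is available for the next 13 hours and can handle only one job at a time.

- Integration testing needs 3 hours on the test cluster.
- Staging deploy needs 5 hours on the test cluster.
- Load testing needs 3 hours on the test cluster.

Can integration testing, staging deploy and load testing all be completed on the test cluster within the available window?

Yes

Running back to back, the jobs need 3 + 5 + 3 = 11 hours on the test cluster.
Since 11 ≤ 13, they fit within the window.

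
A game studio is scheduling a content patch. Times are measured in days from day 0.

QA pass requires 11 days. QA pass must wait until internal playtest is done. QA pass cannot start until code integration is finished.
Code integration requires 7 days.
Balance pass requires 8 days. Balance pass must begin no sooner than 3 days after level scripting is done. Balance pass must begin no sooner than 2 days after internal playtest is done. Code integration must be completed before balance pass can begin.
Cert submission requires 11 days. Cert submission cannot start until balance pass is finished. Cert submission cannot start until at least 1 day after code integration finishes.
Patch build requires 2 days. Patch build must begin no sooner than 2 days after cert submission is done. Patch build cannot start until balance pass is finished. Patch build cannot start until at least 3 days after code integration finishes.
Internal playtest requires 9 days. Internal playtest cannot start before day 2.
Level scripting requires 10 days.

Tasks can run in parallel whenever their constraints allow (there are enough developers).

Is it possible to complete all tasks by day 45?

Yes

After its own release at day 2, internal playtest can start at day 2 and finishes at day 11.
Nothing blocks code integration, so it runs from day 0 to day 7.
QA pass needs all of internal playtest (finishes day 11); code integration (finishes day 7). That puts its earliest start at day 11; it finishes at 11 + 11 = day 22.
Level scripting has no prerequisites, so it starts at day 0 and finishes at day 10.
Balance pass has to wait for level scripting (finishes day 10, plus 3-day gap → day 13); internal playtest (finishes day 11, plus 2-day gap → day 13); code integration (finishes day 7). The latest of these is day 13, so balance pass runs day 13 to 13 + 8 = day 21.
For cert submission: balance pass (finishes day 21); code integration (finishes day 7, plus 1-day gap → day 8). Taking the maximum gives a start of day 21, and it finishes at 21 + 11 = day 32.
Patch build has to wait for cert submission (finishes day 32, plus 2-day gap → day 34); balance pass (finishes day 21); code integration (finishes day 7, plus 3-day gap → day 10). The latest of these is day 34, so patch build runs day 34 to 34 + 2 = day 36.
Every task is finished by day 36, which is no later than the deadline of 45, so the schedule is feasible.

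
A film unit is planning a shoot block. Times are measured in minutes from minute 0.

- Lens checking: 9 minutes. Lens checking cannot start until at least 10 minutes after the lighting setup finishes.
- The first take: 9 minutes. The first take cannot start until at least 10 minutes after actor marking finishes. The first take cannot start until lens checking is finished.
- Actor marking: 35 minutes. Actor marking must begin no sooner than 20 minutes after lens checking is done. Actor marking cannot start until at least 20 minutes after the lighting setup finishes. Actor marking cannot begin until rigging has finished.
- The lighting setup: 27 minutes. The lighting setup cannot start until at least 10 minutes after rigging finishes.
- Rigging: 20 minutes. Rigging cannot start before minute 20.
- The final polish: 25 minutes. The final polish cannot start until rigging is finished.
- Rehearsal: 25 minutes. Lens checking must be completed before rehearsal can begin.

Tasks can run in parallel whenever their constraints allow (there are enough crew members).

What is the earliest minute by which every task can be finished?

170

Rigging waits on its own release at minute 20, so it starts at minute 20 and finishes at 20 + 20 = minute 40.
The final polish cannot begin until rigging (finishes minute 40). It runs from minute 40 to 40 + 25 = minute 65.
The lighting setup waits on rigging (finishes minute 40, plus 10-minute gap → minute 50), so it starts at minute 50 and finishes at 50 + 27 = minute 77.
Lens checking cannot begin until the lighting setup (finishes minute 77, plus 10-minute gap → minute 87). It runs from minute 87 to 87 + 9 = minute 96.
Rehearsal cannot begin until lens checking (finishes minute 96). It runs from minute 96 to 96 + 25 = minute 121.
For actor marking: lens checking (finishes minute 96, plus 20-minute gap → minute 116); the lighting setup (finishes minute 77, plus 20-minute gap → minute 97); rigging (finishes minute 40). Taking the maximum gives a start of minute 116, and it finishes at 116 + 35 = minute 151.
The first take cannot start until actor marking (finishes minute 151, plus 10-minute gap → minute 161); lens checking (finishes minute 96). The controlling bound is minute 161, so the first take finishes at 161 + 9 = minute 170.
All tasks are finished once the last one completes. Finish times: Rigging at 40, The lighting setup at 77, Lens checking at 96, Actor marking at 151, Rehearsal at 121, The final polish at 65, The first take at 170. The latest is minute 170.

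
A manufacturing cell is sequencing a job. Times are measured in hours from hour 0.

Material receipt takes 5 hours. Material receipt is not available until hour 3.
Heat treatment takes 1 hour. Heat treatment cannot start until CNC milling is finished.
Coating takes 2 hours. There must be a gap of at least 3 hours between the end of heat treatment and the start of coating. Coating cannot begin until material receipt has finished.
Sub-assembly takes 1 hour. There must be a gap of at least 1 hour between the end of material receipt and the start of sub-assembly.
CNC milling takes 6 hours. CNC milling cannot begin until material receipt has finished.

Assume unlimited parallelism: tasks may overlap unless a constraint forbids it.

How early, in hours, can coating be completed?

20

After its own release at hour 3, material receipt can start at hour 3 and finishes at hour 8.
CNC milling cannot begin until material receipt (finishes hour 8). It runs from hour 8 to 8 + 6 = hour 14.
Heat treatment waits on CNC milling (finishes hour 14), so it starts at hour 14 and finishes at 14 + 1 = hour 15.
Coating cannot start until heat treatment (finishes hour 15, plus 3-hour gap → hour 18); material receipt (finishes hour 8). The controlling bound is hour 18, so coating finishes at 18 + 2 = hour 20.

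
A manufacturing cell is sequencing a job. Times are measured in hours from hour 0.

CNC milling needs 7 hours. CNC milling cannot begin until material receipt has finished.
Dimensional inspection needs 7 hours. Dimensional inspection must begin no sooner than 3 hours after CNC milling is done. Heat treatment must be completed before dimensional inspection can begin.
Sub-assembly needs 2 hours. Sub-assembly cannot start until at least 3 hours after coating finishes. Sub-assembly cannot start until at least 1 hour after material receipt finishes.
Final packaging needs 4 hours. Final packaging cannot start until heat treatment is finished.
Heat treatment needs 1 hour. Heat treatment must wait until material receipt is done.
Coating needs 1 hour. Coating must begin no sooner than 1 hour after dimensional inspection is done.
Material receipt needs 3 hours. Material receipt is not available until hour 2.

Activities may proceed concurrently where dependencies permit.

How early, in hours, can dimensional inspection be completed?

Material receipt cannot begin until its own release at hour 2. It runs from hour 2 to 2 + 3 = hour 5.
Heat treatment waits on material receipt (finishes hour 5), so it starts at hour 5 and finishes at 5 + 1 = hour 6.
After material receipt (finishes hour 5), CNC milling can start at hour 5 and finishes at hour 12.
For dimensional inspection: CNC milling (finishes hour 12, plus 3-hour gap → hour 15); heat treatment (finishes hour 6). Taking the maximum gives a start of hour 15, and it finishes at 15 + 7 = hour 22.

22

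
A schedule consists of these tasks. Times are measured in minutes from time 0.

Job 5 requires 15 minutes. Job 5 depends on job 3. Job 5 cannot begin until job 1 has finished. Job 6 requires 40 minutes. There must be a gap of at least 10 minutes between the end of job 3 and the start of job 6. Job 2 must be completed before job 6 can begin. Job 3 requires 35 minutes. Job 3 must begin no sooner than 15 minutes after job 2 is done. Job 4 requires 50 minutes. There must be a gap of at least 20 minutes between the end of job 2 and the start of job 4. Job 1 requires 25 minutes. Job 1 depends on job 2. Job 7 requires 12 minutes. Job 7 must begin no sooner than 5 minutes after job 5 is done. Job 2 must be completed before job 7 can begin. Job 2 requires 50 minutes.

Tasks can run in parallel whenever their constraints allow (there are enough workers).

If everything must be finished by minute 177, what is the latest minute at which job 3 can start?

Nothing follows job 7; the deadline of minute 177 is its only limit. It must start by 177 − 12 = minute 165.
Since job 7 (must start by minute 165, minus 5-minute gap → minute 160) depends on it, job 5 must finish by minute 160. Backing off its 15-minute duration gives a latest start of minute 145.
To finish by minute 177, job 6 (duration 40) must start no later than minute 137.
Job 3 has several dependents: job 5 (must start by minute 145); job 6 (must start by minute 137, minus 10-minute gap → minute 127). The earliest of those limits is minute 127, so job 3 must start by 127 − 35 = minute 92.

92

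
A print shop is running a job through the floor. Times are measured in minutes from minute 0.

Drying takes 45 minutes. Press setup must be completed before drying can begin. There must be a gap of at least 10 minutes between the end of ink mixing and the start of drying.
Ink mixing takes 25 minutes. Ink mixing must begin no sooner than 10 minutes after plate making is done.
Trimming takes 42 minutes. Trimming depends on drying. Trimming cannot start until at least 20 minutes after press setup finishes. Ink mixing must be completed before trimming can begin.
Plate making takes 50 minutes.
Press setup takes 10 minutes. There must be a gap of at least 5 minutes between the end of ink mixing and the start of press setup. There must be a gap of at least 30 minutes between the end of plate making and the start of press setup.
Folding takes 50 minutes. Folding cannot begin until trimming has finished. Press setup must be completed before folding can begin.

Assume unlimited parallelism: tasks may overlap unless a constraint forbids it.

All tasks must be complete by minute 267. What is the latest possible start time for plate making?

Folding must finish by minute 267; it takes 50 minutes, so it must start by 267 − 50 = minute 217.
Trimming must finish before folding (must start by minute 217). With a 42-minute duration, trimming must start by 217 − 42 = minute 175.
Drying must finish before trimming (must start by minute 175). With a 45-minute duration, drying must start by 175 − 45 = minute 130.
Press setup has several dependents: drying (must start by minute 130); trimming (must start by minute 175, minus 20-minute gap → minute 155); folding (must start by minute 217). The earliest of those limits is minute 130, so press setup must start by 130 − 10 = minute 120.
Ink mixing feeds press setup (must start by minute 120, minus 5-minute gap → minute 115); drying (must start by minute 130, minus 10-minute gap → minute 120); trimming (must start by minute 175). Taking the minimum, ink mixing must finish by minute 115 and start by 115 − 25 = minute 90.
Plate making must finish in time for ink mixing (must start by minute 90, minus 10-minute gap → minute 80); press setup (must start by minute 120, minus 30-minute gap → minute 90). The tightest is minute 80, so plate making must start by 80 − 50 = minute 30.

30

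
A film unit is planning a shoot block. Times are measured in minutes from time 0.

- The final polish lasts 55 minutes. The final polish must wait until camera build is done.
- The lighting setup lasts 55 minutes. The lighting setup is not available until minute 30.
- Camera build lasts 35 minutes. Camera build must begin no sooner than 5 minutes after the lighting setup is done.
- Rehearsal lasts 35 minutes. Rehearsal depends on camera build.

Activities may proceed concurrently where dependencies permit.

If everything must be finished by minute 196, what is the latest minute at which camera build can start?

106

Nothing follows rehearsal; the deadline of minute 196 is its only limit. It must start by 196 − 35 = minute 161.
Nothing follows the final polish; the deadline of minute 196 is its only limit. It must start by 196 − 55 = minute 141.
Camera build has several dependents: rehearsal (must start by minute 161); the final polish (must start by minute 141). The earliest of those limits is minute 141, so camera build must start by 141 − 35 = minute 106.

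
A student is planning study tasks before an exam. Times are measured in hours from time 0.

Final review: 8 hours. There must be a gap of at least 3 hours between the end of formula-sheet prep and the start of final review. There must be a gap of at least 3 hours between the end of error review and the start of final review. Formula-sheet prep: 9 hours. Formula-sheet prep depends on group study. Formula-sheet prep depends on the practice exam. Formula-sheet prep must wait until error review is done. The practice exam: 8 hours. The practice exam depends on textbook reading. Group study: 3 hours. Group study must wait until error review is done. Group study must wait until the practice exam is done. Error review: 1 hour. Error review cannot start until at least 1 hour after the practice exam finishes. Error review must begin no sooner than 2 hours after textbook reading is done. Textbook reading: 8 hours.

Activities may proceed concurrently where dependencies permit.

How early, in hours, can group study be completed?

21

Textbook reading has no prerequisites, so it starts at hour 0 and finishes at hour 8.
After textbook reading (finishes hour 8), the practice exam can start at hour 8 and finishes at hour 16.
Error review needs all of the practice exam (finishes hour 16, plus 1-hour gap → hour 17); textbook reading (finishes hour 8, plus 2-hour gap → hour 10). That puts its earliest start at hour 17; it finishes at 17 + 1 = hour 18.
Group study cannot start until error review (finishes hour 18); the practice exam (finishes hour 16). The controlling bound is hour 18, so group study finishes at 18 + 3 = hour 21.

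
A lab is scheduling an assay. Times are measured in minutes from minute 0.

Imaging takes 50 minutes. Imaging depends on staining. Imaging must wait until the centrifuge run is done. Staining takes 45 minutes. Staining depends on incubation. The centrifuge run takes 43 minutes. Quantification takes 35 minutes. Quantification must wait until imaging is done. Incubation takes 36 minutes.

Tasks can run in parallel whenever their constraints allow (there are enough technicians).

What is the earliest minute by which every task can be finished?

The centrifuge run has no prerequisites, so it starts at minute 0 and finishes at minute 43.
Nothing blocks incubation, so it runs from minute 0 to minute 36.
After incubation (finishes minute 36), staining can start at minute 36 and finishes at minute 81.
For imaging: staining (finishes minute 81); the centrifuge run (finishes minute 43). Taking the maximum gives a start of minute 81, and it finishes at 81 + 50 = minute 131.
After imaging (finishes minute 131), quantification can start at minute 131 and finishes at minute 166.
All tasks are finished once the last one completes. Finish times: Incubation at 36, The centrifuge run at 43, Staining at 81, Imaging at 131, Quantification at 166. The latest is minute 166.

166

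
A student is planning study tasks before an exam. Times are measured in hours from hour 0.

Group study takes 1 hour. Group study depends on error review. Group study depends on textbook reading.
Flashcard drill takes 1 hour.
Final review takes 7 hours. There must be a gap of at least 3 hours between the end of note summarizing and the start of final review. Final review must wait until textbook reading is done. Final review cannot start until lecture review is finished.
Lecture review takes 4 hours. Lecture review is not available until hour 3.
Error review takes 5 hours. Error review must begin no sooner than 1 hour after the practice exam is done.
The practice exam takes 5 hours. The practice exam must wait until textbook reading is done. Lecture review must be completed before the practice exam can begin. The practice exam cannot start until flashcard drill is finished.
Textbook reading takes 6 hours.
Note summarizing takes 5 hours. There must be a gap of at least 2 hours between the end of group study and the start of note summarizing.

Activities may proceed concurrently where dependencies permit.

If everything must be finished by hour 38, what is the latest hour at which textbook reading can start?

3

Final review has no dependents, so it just needs to finish by hour 38. Starting by 38 − 7 = hour 31 achieves that.
Note summarizing feeds into final review (must start by hour 31, minus 3-hour gap → hour 28); so note summarizing must finish by hour 28 and therefore start by hour 23.
Group study feeds into note summarizing (must start by hour 23, minus 2-hour gap → hour 21); so group study must finish by hour 21 and therefore start by hour 20.
Error review feeds into group study (must start by hour 20); so error review must finish by hour 20 and therefore start by hour 15.
Since error review (must start by hour 15, minus 1-hour gap → hour 14) depends on it, the practice exam must finish by hour 14. Backing off its 5-hour duration gives a latest start of hour 9.
Textbook reading feeds the practice exam (must start by hour 9); group study (must start by hour 20); final review (must start by hour 31). Taking the minimum, textbook reading must finish by hour 9 and start by 9 − 6 = hour 3.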